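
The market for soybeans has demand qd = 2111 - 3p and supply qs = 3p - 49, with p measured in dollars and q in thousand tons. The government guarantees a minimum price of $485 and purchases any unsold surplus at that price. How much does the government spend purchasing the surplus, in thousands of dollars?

Equilibrium: 2111 - 3p = 3p - 49, so 2160 = 6p and p* = 360, q* = 1031.
The floor of 485 is above the equilibrium price 360, so it binds.
At p = 485: qd = 2111 - 3·485 = 656 and qs = 3·485 - 49 = 1406.
Surplus = qs - qd = 750.
Government expenditure = surplus × support price = 750 × 485 = 363750.

363750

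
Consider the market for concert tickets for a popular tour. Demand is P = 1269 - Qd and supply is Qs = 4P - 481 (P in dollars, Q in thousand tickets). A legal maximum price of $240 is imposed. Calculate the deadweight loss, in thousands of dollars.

Rearranging demand gives Qd = 1269 - P. In a free market, 1269 - P = 4P - 481 gives the equilibrium P* = 350, Q* = 919.
Because the ceiling (240) lies below the market-clearing price, it is binding.
At P = 240: Qd = 1269 - 240 = 1029 and Qs = 4·240 - 481 = 479.
Quantity traded falls to 479. At Q = 479 the demand price is 1269 - 479 = 790 and the supply price is (481 + 479)/4 = 240.
Deadweight loss = ½ · (790 - 240) · (919 - 479) = ½ · 550 · 440 = 121000.

121000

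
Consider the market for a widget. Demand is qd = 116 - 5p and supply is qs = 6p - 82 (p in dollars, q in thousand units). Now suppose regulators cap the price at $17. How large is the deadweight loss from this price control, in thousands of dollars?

Equilibrium: 116 - 5p = 6p - 82, so 198 = 11p and p* = 18, q* = 26.
Since 17 < 18, the ceiling is binding.
At p = 17: qd = 116 - 5·17 = 31 and qs = 6·17 - 82 = 20.
Quantity traded falls to 20. At q = 20 the demand price is (116 - 20)/5 = 19.2 and the supply price is (82 + 20)/6 = 17.
Deadweight loss = ½ · (19.2 - 17) · (26 - 20) = ½ · 2.2 · 6 = 6.6.

6.6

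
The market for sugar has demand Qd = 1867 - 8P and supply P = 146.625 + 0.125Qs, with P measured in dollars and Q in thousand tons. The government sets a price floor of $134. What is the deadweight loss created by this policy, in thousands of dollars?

Rearranging supply gives Qs = 8P - 1173. Without the control the market clears where 1867 - 8P = 8P - 1173, i.e. P* = 190 and Q* = 347.
The floor of 134 is below the equilibrium price 190, so it is not binding; the market clears at P* = 190, Q* = 347.
Since the control does not bind, no trades are prevented and deadweight loss is zero.

0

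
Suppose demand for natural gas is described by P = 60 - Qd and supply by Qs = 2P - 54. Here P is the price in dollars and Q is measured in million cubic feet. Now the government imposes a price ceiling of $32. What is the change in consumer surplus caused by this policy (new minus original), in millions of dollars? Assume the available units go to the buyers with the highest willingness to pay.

-12

Rearranging demand gives Qd = 60 - P. In a free market, 60 - P = 2P - 54 gives the equilibrium P* = 38, Q* = 22.
Because the ceiling (32) lies below the market-clearing price, it is binding.
At P = 32: Qd = 60 - 32 = 28 and Qs = 2·32 - 54 = 10.
Consumer surplus without the control is ½ · (60 - 38) · 22 = 242.
With the ceiling, 10 units are sold at 32 (assume they go to the highest-value buyers). The demand price at Q = 10 is 50, so CS = ½ · [(60 - 32) + (50 - 32)] · 10 = 230.
Change in consumer surplus = 230 - 242 = -12.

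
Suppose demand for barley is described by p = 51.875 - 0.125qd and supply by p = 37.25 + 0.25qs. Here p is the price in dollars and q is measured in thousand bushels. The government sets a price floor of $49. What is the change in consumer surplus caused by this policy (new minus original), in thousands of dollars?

Rearranging demand gives qd = 415 - 8p; rearranging supply gives qs = 4p - 149. Setting quantity demanded equal to quantity supplied, 415 - 8p = 4p - 149, gives p* = 47 and q* = 39.
Because the floor (49) lies above the market-clearing price, it is binding.
At p = 49: qd = 415 - 8·49 = 23 and qs = 4·49 - 149 = 47.
Consumer surplus without the control is ½ · (51.875 - 47) · 39 = 95.0625.
With the floor, consumers buy 23 units at 49, so CS = ½ · (51.875 - 49) · 23 = 33.0625.
Change in consumer surplus = 33.0625 - 95.0625 = -62.

-62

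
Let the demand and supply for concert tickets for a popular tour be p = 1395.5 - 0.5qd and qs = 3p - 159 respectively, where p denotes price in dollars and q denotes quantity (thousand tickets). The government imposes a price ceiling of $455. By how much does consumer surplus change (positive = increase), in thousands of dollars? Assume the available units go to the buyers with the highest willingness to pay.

Rearranging demand gives qd = 2791 - 2p. Setting quantity demanded equal to quantity supplied, 2791 - 2p = 3p - 159, gives p* = 590 and q* = 1611.
The ceiling of 455 is below the equilibrium price 590, so it binds.
At p = 455: qd = 2791 - 2·455 = 1881 and qs = 3·455 - 159 = 1206.
Consumer surplus without the control is ½ · (1395.5 - 590) · 1611 = 648830.25.
With the ceiling, 1206 units are sold at 455 (assume they go to the highest-value buyers). The demand price at q = 1206 is 792.5, so CS = ½ · [(1395.5 - 455) + (792.5 - 455)] · 1206 = 770634.
Change in consumer surplus = 770634 - 648830.25 = 121803.75.

121803.75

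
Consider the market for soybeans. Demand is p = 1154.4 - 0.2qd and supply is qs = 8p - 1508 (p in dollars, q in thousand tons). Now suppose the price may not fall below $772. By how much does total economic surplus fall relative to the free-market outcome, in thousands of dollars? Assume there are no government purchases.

Rearranging demand gives qd = 5772 - 5p. Equilibrium: 5772 - 5p = 8p - 1508, so 7280 = 13p and p* = 560, q* = 2972.
Since 772 > 560, the floor is binding.
At p = 772: qd = 5772 - 5·772 = 1912 and qs = 8·772 - 1508 = 4668.
Quantity traded falls to 1912. At q = 1912 the demand price is (5772 - 1912)/5 = 772 and the supply price is (1508 + 1912)/8 = 427.5.
Deadweight loss = ½ · (772 - 427.5) · (2972 - 1912) = ½ · 344.5 · 1060 = 182585.

182585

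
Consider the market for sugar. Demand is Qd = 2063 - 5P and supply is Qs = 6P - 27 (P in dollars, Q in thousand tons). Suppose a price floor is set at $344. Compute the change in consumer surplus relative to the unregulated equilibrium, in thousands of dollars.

-112112

Setting quantity demanded equal to quantity supplied, 2063 - 5P = 6P - 27, gives P* = 190 and Q* = 1113.
The floor of 344 is above the equilibrium price 190, so it binds.
At P = 344: Qd = 2063 - 5·344 = 343 and Qs = 6·344 - 27 = 2037.
Consumer surplus without the control is ½ · (412.6 - 190) · 1113 = 123876.9.
With the floor, consumers buy 343 units at 344, so CS = ½ · (412.6 - 344) · 343 = 11764.9.
Change in consumer surplus = 11764.9 - 123876.9 = -112112.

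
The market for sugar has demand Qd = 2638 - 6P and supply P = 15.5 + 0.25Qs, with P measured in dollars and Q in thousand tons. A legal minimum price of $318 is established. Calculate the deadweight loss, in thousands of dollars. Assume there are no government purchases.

17280

Rearranging supply gives Qs = 4P - 62. Equilibrium: 2638 - 6P = 4P - 62, so 2700 = 10P and P* = 270, Q* = 1018.
Because the floor (318) lies above the market-clearing price, it is binding.
At P = 318: Qd = 2638 - 6·318 = 730 and Qs = 4·318 - 62 = 1210.
Quantity traded falls to 730. At Q = 730 the demand price is (2638 - 730)/6 = 318 and the supply price is (62 + 730)/4 = 198.
Deadweight loss = ½ · (318 - 198) · (1018 - 730) = ½ · 120 · 288 = 17280.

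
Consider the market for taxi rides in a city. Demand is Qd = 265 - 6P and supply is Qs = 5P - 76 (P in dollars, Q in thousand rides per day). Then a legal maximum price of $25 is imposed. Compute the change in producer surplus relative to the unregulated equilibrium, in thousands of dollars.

In a free market, 265 - 6P = 5P - 76 gives the equilibrium P* = 31, Q* = 79.
Since 25 < 31, the ceiling is binding.
At P = 25: Qd = 265 - 6·25 = 115 and Qs = 5·25 - 76 = 49.
Producer surplus without the control is ½ · (31 - 15.2) · 79 = 624.1.
With the ceiling, producers sell 49 units at 25, so PS = ½ · (25 - 15.2) · 49 = 240.1.
Change in producer surplus = 240.1 - 624.1 = -384.

-384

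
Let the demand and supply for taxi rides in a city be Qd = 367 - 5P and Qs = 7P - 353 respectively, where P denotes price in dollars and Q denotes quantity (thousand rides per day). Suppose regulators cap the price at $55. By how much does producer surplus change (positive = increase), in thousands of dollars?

Equilibrium: 367 - 5P = 7P - 353, so 720 = 12P and P* = 60, Q* = 67.
Because the ceiling (55) lies below the market-clearing price, it is binding.
At P = 55: Qd = 367 - 5·55 = 92 and Qs = 7·55 - 353 = 32.
Producer surplus without the control is ½ · (60 - 353/7) · 67 = 4489/14.
With the ceiling, producers sell 32 units at 55, so PS = ½ · (55 - 353/7) · 32 = 512/7.
Change in producer surplus = 512/7 - 4489/14 = -247.5.

-247.5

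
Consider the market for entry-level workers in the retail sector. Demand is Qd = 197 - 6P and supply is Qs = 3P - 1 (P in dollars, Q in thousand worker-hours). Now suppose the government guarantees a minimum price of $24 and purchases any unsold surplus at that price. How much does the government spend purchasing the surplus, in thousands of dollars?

Equilibrium: 197 - 6P = 3P - 1, so 198 = 9P and P* = 22, Q* = 65.
The floor of 24 is above the equilibrium price 22, so it binds.
At P = 24: Qd = 197 - 6·24 = 53 and Qs = 3·24 - 1 = 71.
Surplus = Qs - Qd = 18.
Government expenditure = surplus × support price = 18 × 24 = 432.

432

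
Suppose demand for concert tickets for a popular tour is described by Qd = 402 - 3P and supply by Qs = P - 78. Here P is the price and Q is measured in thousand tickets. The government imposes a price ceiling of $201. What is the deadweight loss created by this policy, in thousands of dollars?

0

Equilibrium: 402 - 3P = P - 78, so 480 = 4P and P* = 120, Q* = 42.
Since 201 is above P* = 120, the ceiling does not bind and the free-market outcome prevails.
Since the control does not bind, no trades are prevented and deadweight loss is zero.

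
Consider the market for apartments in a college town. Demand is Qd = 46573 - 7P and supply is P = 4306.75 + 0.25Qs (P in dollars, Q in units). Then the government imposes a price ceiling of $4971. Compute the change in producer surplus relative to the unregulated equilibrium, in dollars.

Rearranging supply gives Qs = 4P - 17227. Setting quantity demanded equal to quantity supplied, 46573 - 7P = 4P - 17227, gives P* = 5800 and Q* = 5973.
Because the ceiling (4971) lies below the market-clearing price, it is binding.
At P = 4971: Qd = 46573 - 7·4971 = 11776 and Qs = 4·4971 - 17227 = 2657.
Producer surplus without the control is ½ · (5800 - 4306.75) · 5973 = 4459591.125.
With the ceiling, producers sell 2657 units at 4971, so PS = ½ · (4971 - 4306.75) · 2657 = 882456.125.
Change in producer surplus = 882456.125 - 4459591.125 = -3577135.

-3577135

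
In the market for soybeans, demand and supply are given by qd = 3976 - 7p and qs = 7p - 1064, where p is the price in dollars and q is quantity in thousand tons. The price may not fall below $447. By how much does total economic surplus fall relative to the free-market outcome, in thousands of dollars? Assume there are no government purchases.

Without the control the market clears where 3976 - 7p = 7p - 1064, i.e. p* = 360 and q* = 1456.
Because the floor (447) lies above the market-clearing price, it is binding.
At p = 447: qd = 3976 - 7·447 = 847 and qs = 7·447 - 1064 = 2065.
Quantity traded falls to 847. At q = 847 the demand price is (3976 - 847)/7 = 447 and the supply price is (1064 + 847)/7 = 273.
Deadweight loss = ½ · (447 - 273) · (1456 - 847) = ½ · 174 · 609 = 52983.

52983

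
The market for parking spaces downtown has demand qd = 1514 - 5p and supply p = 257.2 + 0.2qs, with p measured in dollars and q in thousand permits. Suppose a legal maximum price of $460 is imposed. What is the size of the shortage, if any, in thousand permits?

Rearranging supply gives qs = 5p - 1286. In a free market, 1514 - 5p = 5p - 1286 gives the equilibrium p* = 280, q* = 114.
Since 460 is above p* = 280, the ceiling does not bind and the free-market outcome prevails.
Since the control does not bind, there is no shortage.

0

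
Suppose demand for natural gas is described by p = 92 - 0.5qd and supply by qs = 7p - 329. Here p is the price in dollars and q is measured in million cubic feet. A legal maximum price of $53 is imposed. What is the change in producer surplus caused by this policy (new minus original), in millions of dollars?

-224

Rearranging demand gives qd = 184 - 2p. Equilibrium: 184 - 2p = 7p - 329, so 513 = 9p and p* = 57, q* = 70.
Because the ceiling (53) lies below the market-clearing price, it is binding.
At p = 53: qd = 184 - 2·53 = 78 and qs = 7·53 - 329 = 42.
Producer surplus without the control is ½ · (57 - 47) · 70 = 350.
With the ceiling, producers sell 42 units at 53, so PS = ½ · (53 - 47) · 42 = 126.
Change in producer surplus = 126 - 350 = -224.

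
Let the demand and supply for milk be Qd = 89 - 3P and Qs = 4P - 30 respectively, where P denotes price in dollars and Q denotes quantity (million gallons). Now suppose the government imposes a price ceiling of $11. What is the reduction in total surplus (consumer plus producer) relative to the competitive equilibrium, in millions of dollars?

Setting quantity demanded equal to quantity supplied, 89 - 3P = 4P - 30, gives P* = 17 and Q* = 38.
Because the ceiling (11) lies below the market-clearing price, it is binding.
At P = 11: Qd = 89 - 3·11 = 56 and Qs = 4·11 - 30 = 14.
Quantity traded falls to 14. At Q = 14 the demand price is (89 - 14)/3 = 25 and the supply price is (30 + 14)/4 = 11.
Deadweight loss = ½ · (25 - 11) · (38 - 14) = ½ · 14 · 24 = 168.

168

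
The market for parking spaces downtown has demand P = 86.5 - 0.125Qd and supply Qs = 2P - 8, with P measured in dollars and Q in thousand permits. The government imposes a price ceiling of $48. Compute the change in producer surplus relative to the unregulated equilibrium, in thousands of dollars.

Rearranging demand gives Qd = 692 - 8P. Equilibrium: 692 - 8P = 2P - 8, so 700 = 10P and P* = 70, Q* = 132.
The ceiling of 48 is below the equilibrium price 70, so it binds.
At P = 48: Qd = 692 - 8·48 = 308 and Qs = 2·48 - 8 = 88.
Producer surplus without the control is ½ · (70 - 4) · 132 = 4356.
With the ceiling, producers sell 88 units at 48, so PS = ½ · (48 - 4) · 88 = 1936.
Change in producer surplus = 1936 - 4356 = -2420.

-2420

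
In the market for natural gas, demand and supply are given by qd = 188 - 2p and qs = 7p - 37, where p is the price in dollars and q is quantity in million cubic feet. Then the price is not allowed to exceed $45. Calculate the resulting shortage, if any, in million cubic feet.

In a free market, 188 - 2p = 7p - 37 gives the equilibrium p* = 25, q* = 138.
Since 45 is above p* = 25, the ceiling does not bind and the free-market outcome prevails.
Since the control does not bind, there is no shortage.

0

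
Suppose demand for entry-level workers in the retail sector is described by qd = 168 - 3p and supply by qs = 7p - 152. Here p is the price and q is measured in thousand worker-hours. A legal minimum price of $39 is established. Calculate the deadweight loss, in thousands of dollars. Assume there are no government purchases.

105

Equilibrium: 168 - 3p = 7p - 152, so 320 = 10p and p* = 32, q* = 72.
The floor of 39 is above the equilibrium price 32, so it binds.
At p = 39: qd = 168 - 3·39 = 51 and qs = 7·39 - 152 = 121.
Quantity traded falls to 51. At q = 51 the demand price is (168 - 51)/3 = 39 and the supply price is (152 + 51)/7 = 29.
Deadweight loss = ½ · (39 - 29) · (72 - 51) = ½ · 10 · 21 = 105.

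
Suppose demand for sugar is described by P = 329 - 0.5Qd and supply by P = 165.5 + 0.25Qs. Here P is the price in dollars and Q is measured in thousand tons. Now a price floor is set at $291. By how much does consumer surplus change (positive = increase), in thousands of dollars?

-10437

Rearranging demand gives Qd = 658 - 2P; rearranging supply gives Qs = 4P - 662. In a free market, 658 - 2P = 4P - 662 gives the equilibrium P* = 220, Q* = 218.
Because the floor (291) lies above the market-clearing price, it is binding.
At P = 291: Qd = 658 - 2·291 = 76 and Qs = 4·291 - 662 = 502.
Consumer surplus without the control is ½ · (329 - 220) · 218 = 11881.
With the floor, consumers buy 76 units at 291, so CS = ½ · (329 - 291) · 76 = 1444.
Change in consumer surplus = 1444 - 11881 = -10437.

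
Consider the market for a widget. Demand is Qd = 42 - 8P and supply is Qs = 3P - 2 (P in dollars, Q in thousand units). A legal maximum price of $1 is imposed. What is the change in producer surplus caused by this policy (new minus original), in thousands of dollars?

Equilibrium: 42 - 8P = 3P - 2, so 44 = 11P and P* = 4, Q* = 10.
Since 1 < 4, the ceiling is binding.
At P = 1: Qd = 42 - 8·1 = 34 and Qs = 3·1 - 2 = 1.
Producer surplus without the control is ½ · (4 - 2/3) · 10 = 50/3.
With the ceiling, producers sell 1 units at 1, so PS = ½ · (1 - 2/3) · 1 = 1/6.
Change in producer surplus = 1/6 - 50/3 = -16.5.

-16.5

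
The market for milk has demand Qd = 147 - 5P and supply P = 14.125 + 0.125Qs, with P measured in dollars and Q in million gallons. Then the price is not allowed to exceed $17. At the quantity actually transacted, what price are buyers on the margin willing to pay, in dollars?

Rearranging supply gives Qs = 8P - 113. Without the control the market clears where 147 - 5P = 8P - 113, i.e. P* = 20 and Q* = 47.
Because the ceiling (17) lies below the market-clearing price, it is binding.
At P = 17: Qd = 147 - 5·17 = 62 and Qs = 8·17 - 113 = 23.
Only 23 units reach the market. On the demand curve, the marginal buyer's willingness to pay at Q = 23 is (147 - 23)/5 = 24.8.

24.8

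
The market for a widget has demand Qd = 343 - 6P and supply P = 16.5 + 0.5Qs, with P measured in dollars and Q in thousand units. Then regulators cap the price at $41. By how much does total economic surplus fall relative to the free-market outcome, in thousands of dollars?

Rearranging supply gives Qs = 2P - 33. Equilibrium: 343 - 6P = 2P - 33, so 376 = 8P and P* = 47, Q* = 61.
Since 41 < 47, the ceiling is binding.
At P = 41: Qd = 343 - 6·41 = 97 and Qs = 2·41 - 33 = 49.
Quantity traded falls to 49. At Q = 49 the demand price is (343 - 49)/6 = 49 and the supply price is (33 + 49)/2 = 41.
Deadweight loss = ½ · (49 - 41) · (61 - 49) = ½ · 8 · 12 = 48.

48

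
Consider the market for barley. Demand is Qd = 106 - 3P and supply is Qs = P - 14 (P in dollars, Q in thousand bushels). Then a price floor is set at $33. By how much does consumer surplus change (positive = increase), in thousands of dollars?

Setting quantity demanded equal to quantity supplied, 106 - 3P = P - 14, gives P* = 30 and Q* = 16.
Because the floor (33) lies above the market-clearing price, it is binding.
At P = 33: Qd = 106 - 3·33 = 7 and Qs = 33 - 14 = 19.
Consumer surplus without the control is ½ · (106/3 - 30) · 16 = 128/3.
With the floor, consumers buy 7 units at 33, so CS = ½ · (106/3 - 33) · 7 = 49/6.
Change in consumer surplus = 49/6 - 128/3 = -34.5.

-34.5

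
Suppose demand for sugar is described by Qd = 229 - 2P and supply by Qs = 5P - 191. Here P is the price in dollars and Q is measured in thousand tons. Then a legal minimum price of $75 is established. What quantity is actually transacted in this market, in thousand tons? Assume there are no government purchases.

79

Without the control the market clears where 229 - 2P = 5P - 191, i.e. P* = 60 and Q* = 109.
Because the floor (75) lies above the market-clearing price, it is binding.
At P = 75: Qd = 229 - 2·75 = 79 and Qs = 5·75 - 191 = 184.
The quantity actually transacted is the short side, demand: 79.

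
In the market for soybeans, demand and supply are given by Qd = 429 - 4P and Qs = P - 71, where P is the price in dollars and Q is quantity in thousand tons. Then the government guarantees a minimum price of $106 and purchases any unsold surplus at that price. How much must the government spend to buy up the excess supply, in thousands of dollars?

3180

Setting quantity demanded equal to quantity supplied, 429 - 4P = P - 71, gives P* = 100 and Q* = 29.
Because the floor (106) lies above the market-clearing price, it is binding.
At P = 106: Qd = 429 - 4·106 = 5 and Qs = 106 - 71 = 35.
Surplus = Qs - Qd = 30.
Government expenditure = surplus × support price = 30 × 106 = 3180.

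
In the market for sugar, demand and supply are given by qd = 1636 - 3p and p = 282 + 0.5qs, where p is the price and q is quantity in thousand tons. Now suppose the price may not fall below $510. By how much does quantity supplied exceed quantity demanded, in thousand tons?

Rearranging supply gives qs = 2p - 564. Setting quantity demanded equal to quantity supplied, 1636 - 3p = 2p - 564, gives p* = 440 and q* = 316.
Because the floor (510) lies above the market-clearing price, it is binding.
At p = 510: qd = 1636 - 3·510 = 106 and qs = 2·510 - 564 = 456.
Surplus = qs - qd = 456 - 106 = 350.

350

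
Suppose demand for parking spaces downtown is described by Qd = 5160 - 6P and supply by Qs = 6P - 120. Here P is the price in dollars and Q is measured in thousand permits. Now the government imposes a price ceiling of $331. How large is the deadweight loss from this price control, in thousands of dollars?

Setting quantity demanded equal to quantity supplied, 5160 - 6P = 6P - 120, gives P* = 440 and Q* = 2520.
Since 331 < 440, the ceiling is binding.
At P = 331: Qd = 5160 - 6·331 = 3174 and Qs = 6·331 - 120 = 1866.
Quantity traded falls to 1866. At Q = 1866 the demand price is (5160 - 1866)/6 = 549 and the supply price is (120 + 1866)/6 = 331.
Deadweight loss = ½ · (549 - 331) · (2520 - 1866) = ½ · 218 · 654 = 71286.

71286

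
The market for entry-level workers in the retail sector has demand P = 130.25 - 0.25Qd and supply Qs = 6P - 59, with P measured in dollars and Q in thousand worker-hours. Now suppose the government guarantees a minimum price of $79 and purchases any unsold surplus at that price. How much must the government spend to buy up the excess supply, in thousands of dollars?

Rearranging demand gives Qd = 521 - 4P. Without the control the market clears where 521 - 4P = 6P - 59, i.e. P* = 58 and Q* = 289.
Because the floor (79) lies above the market-clearing price, it is binding.
At P = 79: Qd = 521 - 4·79 = 205 and Qs = 6·79 - 59 = 415.
Surplus = Qs - Qd = 210.
Government expenditure = surplus × support price = 210 × 79 = 16590.

16590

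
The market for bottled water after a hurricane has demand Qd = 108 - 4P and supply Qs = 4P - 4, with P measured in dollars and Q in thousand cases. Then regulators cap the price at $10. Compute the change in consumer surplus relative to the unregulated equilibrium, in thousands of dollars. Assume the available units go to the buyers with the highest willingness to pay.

112

Setting quantity demanded equal to quantity supplied, 108 - 4P = 4P - 4, gives P* = 14 and Q* = 52.
Because the ceiling (10) lies below the market-clearing price, it is binding.
At P = 10: Qd = 108 - 4·10 = 68 and Qs = 4·10 - 4 = 36.
Consumer surplus without the control is ½ · (27 - 14) · 52 = 338.
With the ceiling, 36 units are sold at 10 (assume they go to the highest-value buyers). The demand price at Q = 36 is 18, so CS = ½ · [(27 - 10) + (18 - 10)] · 36 = 450.
Change in consumer surplus = 450 - 338 = 112.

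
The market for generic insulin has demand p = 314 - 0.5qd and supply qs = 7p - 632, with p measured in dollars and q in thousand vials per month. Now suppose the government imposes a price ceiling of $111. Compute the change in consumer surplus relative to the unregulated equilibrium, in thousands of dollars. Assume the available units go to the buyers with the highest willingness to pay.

Rearranging demand gives qd = 628 - 2p. Equilibrium: 628 - 2p = 7p - 632, so 1260 = 9p and p* = 140, q* = 348.
Because the ceiling (111) lies below the market-clearing price, it is binding.
At p = 111: qd = 628 - 2·111 = 406 and qs = 7·111 - 632 = 145.
Consumer surplus without the control is ½ · (314 - 140) · 348 = 30276.
With the ceiling, 145 units are sold at 111 (assume they go to the highest-value buyers). The demand price at q = 145 is 241.5, so CS = ½ · [(314 - 111) + (241.5 - 111)] · 145 = 24178.75.
Change in consumer surplus = 24178.75 - 30276 = -6097.25.

-6097.25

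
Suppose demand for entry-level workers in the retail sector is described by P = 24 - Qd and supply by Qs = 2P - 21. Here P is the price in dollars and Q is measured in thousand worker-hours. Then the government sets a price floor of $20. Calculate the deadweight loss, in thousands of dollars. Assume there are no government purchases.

Rearranging demand gives Qd = 24 - P. In a free market, 24 - P = 2P - 21 gives the equilibrium P* = 15, Q* = 9.
Because the floor (20) lies above the market-clearing price, it is binding.
At P = 20: Qd = 24 - 20 = 4 and Qs = 2·20 - 21 = 19.
Quantity traded falls to 4. At Q = 4 the demand price is 24 - 4 = 20 and the supply price is (21 + 4)/2 = 12.5.
Deadweight loss = ½ · (20 - 12.5) · (9 - 4) = ½ · 7.5 · 5 = 18.75.

18.75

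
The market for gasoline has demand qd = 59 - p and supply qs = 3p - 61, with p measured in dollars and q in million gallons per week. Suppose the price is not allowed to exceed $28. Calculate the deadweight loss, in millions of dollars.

Without the control the market clears where 59 - p = 3p - 61, i.e. p* = 30 and q* = 29.
Because the ceiling (28) lies below the market-clearing price, it is binding.
At p = 28: qd = 59 - 28 = 31 and qs = 3·28 - 61 = 23.
Quantity traded falls to 23. At q = 23 the demand price is 59 - 23 = 36 and the supply price is (61 + 23)/3 = 28.
Deadweight loss = ½ · (36 - 28) · (29 - 23) = ½ · 8 · 6 = 24.

24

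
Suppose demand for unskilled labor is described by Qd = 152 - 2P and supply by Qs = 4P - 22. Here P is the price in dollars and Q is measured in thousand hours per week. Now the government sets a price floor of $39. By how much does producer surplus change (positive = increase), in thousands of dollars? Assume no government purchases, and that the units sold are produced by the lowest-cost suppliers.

Setting quantity demanded equal to quantity supplied, 152 - 2P = 4P - 22, gives P* = 29 and Q* = 94.
The floor of 39 is above the equilibrium price 29, so it binds.
At P = 39: Qd = 152 - 2·39 = 74 and Qs = 4·39 - 22 = 134.
Producer surplus without the control is ½ · (29 - 5.5) · 94 = 1104.5.
With the floor, 74 units are sold at 39. The supply price at Q = 74 is 24, so PS = ½ · [(39 - 5.5) + (39 - 24)] · 74 = 1794.5.
Change in producer surplus = 1794.5 - 1104.5 = 690.

690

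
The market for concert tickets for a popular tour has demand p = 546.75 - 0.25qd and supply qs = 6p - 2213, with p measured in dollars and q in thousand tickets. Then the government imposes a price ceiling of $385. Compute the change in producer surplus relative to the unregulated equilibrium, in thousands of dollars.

-14410

Rearranging demand gives qd = 2187 - 4p. Without the control the market clears where 2187 - 4p = 6p - 2213, i.e. p* = 440 and q* = 427.
Because the ceiling (385) lies below the market-clearing price, it is binding.
At p = 385: qd = 2187 - 4·385 = 647 and qs = 6·385 - 2213 = 97.
Producer surplus without the control is ½ · (440 - 2213/6) · 427 = 182329/12.
With the ceiling, producers sell 97 units at 385, so PS = ½ · (385 - 2213/6) · 97 = 9409/12.
Change in producer surplus = 9409/12 - 182329/12 = -14410.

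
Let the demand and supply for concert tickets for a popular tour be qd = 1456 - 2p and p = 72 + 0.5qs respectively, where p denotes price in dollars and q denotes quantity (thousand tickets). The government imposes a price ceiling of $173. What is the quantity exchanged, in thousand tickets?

Rearranging supply gives qs = 2p - 144. In a free market, 1456 - 2p = 2p - 144 gives the equilibrium p* = 400, q* = 656.
The ceiling of 173 is below the equilibrium price 400, so it binds.
At p = 173: qd = 1456 - 2·173 = 1110 and qs = 2·173 - 144 = 202.
The quantity actually transacted is the short side, supply: 202.

202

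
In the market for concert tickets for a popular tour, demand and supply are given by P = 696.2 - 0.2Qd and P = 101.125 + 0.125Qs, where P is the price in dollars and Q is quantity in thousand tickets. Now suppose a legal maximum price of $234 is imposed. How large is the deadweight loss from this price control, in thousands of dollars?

95846.4

Rearranging demand gives Qd = 3481 - 5P; rearranging supply gives Qs = 8P - 809. Setting quantity demanded equal to quantity supplied, 3481 - 5P = 8P - 809, gives P* = 330 and Q* = 1831.
Since 234 < 330, the ceiling is binding.
At P = 234: Qd = 3481 - 5·234 = 2311 and Qs = 8·234 - 809 = 1063.
Quantity traded falls to 1063. At Q = 1063 the demand price is (3481 - 1063)/5 = 483.6 and the supply price is (809 + 1063)/8 = 234.
Deadweight loss = ½ · (483.6 - 234) · (1831 - 1063) = ½ · 249.6 · 768 = 95846.4.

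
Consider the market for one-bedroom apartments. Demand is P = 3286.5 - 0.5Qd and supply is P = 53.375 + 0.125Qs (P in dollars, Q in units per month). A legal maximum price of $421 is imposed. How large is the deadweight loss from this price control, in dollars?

1556820

Rearranging demand gives Qd = 6573 - 2P; rearranging supply gives Qs = 8P - 427. Setting quantity demanded equal to quantity supplied, 6573 - 2P = 8P - 427, gives P* = 700 and Q* = 5173.
Since 421 < 700, the ceiling is binding.
At P = 421: Qd = 6573 - 2·421 = 5731 and Qs = 8·421 - 427 = 2941.
Quantity traded falls to 2941. At Q = 2941 the demand price is (6573 - 2941)/2 = 1816 and the supply price is (427 + 2941)/8 = 421.
Deadweight loss = ½ · (1816 - 421) · (5173 - 2941) = ½ · 1395 · 2232 = 1556820.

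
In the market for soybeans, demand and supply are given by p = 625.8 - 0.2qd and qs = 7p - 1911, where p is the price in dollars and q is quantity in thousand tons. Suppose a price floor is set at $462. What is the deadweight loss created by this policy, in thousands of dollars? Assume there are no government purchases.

7560

Rearranging demand gives qd = 3129 - 5p. Setting quantity demanded equal to quantity supplied, 3129 - 5p = 7p - 1911, gives p* = 420 and q* = 1029.
Because the floor (462) lies above the market-clearing price, it is binding.
At p = 462: qd = 3129 - 5·462 = 819 and qs = 7·462 - 1911 = 1323.
Quantity traded falls to 819. At q = 819 the demand price is (3129 - 819)/5 = 462 and the supply price is (1911 + 819)/7 = 390.
Deadweight loss = ½ · (462 - 390) · (1029 - 819) = ½ · 72 · 210 = 7560.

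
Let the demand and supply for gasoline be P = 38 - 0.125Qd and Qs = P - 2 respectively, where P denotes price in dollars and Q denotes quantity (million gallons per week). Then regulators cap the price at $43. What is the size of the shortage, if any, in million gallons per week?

Rearranging demand gives Qd = 304 - 8P. In a free market, 304 - 8P = P - 2 gives the equilibrium P* = 34, Q* = 32.
The ceiling of 43 is above the equilibrium price 34, so it is not binding; the market clears at P* = 34, Q* = 32.
Since the control does not bind, there is no shortage.

0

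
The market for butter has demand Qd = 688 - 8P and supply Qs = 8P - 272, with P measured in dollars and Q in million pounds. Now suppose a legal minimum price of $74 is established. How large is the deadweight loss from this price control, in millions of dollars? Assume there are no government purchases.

Equilibrium: 688 - 8P = 8P - 272, so 960 = 16P and P* = 60, Q* = 208.
The floor of 74 is above the equilibrium price 60, so it binds.
At P = 74: Qd = 688 - 8·74 = 96 and Qs = 8·74 - 272 = 320.
Quantity traded falls to 96. At Q = 96 the demand price is (688 - 96)/8 = 74 and the supply price is (272 + 96)/8 = 46.
Deadweight loss = ½ · (74 - 46) · (208 - 96) = ½ · 28 · 112 = 1568.

1568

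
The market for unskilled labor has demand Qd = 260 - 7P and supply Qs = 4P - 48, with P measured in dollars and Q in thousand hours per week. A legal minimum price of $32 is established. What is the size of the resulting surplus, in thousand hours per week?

44

Setting quantity demanded equal to quantity supplied, 260 - 7P = 4P - 48, gives P* = 28 and Q* = 64.
Since 32 > 28, the floor is binding.
At P = 32: Qd = 260 - 7·32 = 36 and Qs = 4·32 - 48 = 80.
Surplus = Qs - Qd = 80 - 36 = 44.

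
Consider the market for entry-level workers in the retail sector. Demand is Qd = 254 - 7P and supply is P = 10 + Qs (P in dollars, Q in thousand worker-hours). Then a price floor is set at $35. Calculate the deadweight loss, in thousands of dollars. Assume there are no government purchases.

Rearranging supply gives Qs = P - 10. Setting quantity demanded equal to quantity supplied, 254 - 7P = P - 10, gives P* = 33 and Q* = 23.
Because the floor (35) lies above the market-clearing price, it is binding.
At P = 35: Qd = 254 - 7·35 = 9 and Qs = 35 - 10 = 25.
Quantity traded falls to 9. At Q = 9 the demand price is (254 - 9)/7 = 35 and the supply price is 10 + 9 = 19.
Deadweight loss = ½ · (35 - 19) · (23 - 9) = ½ · 16 · 14 = 112.

112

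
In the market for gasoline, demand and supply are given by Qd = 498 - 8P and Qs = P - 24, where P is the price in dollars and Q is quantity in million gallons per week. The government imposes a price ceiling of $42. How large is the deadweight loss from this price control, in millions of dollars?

In a free market, 498 - 8P = P - 24 gives the equilibrium P* = 58, Q* = 34.
The ceiling of 42 is below the equilibrium price 58, so it binds.
At P = 42: Qd = 498 - 8·42 = 162 and Qs = 42 - 24 = 18.
Quantity traded falls to 18. At Q = 18 the demand price is (498 - 18)/8 = 60 and the supply price is 24 + 18 = 42.
Deadweight loss = ½ · (60 - 42) · (34 - 18) = ½ · 18 · 16 = 144.

144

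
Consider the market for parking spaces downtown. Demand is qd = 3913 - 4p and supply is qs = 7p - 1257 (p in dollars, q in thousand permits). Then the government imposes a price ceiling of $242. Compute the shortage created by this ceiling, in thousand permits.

Setting quantity demanded equal to quantity supplied, 3913 - 4p = 7p - 1257, gives p* = 470 and q* = 2033.
The ceiling of 242 is below the equilibrium price 470, so it binds.
At p = 242: qd = 3913 - 4·242 = 2945 and qs = 7·242 - 1257 = 437.
Shortage = qd - qs = 2945 - 437 = 2508.

2508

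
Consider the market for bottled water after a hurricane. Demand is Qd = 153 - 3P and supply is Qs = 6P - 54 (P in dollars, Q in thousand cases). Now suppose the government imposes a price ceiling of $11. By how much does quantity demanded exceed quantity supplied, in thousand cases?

108

Equilibrium: 153 - 3P = 6P - 54, so 207 = 9P and P* = 23, Q* = 84.
The ceiling of 11 is below the equilibrium price 23, so it binds.
At P = 11: Qd = 153 - 3·11 = 120 and Qs = 6·11 - 54 = 12.
Shortage = Qd - Qs = 120 - 12 = 108.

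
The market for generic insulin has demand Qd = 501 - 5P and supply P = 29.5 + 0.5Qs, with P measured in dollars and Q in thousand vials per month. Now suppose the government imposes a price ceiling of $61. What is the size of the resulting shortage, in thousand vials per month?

Rearranging supply gives Qs = 2P - 59. Equilibrium: 501 - 5P = 2P - 59, so 560 = 7P and P* = 80, Q* = 101.
The ceiling of 61 is below the equilibrium price 80, so it binds.
At P = 61: Qd = 501 - 5·61 = 196 and Qs = 2·61 - 59 = 63.
Shortage = Qd - Qs = 196 - 63 = 133.

133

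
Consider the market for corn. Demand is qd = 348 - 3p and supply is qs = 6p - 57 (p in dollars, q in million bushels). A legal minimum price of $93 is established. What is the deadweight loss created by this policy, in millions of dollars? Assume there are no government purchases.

Without the control the market clears where 348 - 3p = 6p - 57, i.e. p* = 45 and q* = 213.
Because the floor (93) lies above the market-clearing price, it is binding.
At p = 93: qd = 348 - 3·93 = 69 and qs = 6·93 - 57 = 501.
Quantity traded falls to 69. At q = 69 the demand price is (348 - 69)/3 = 93 and the supply price is (57 + 69)/6 = 21.
Deadweight loss = ½ · (93 - 21) · (213 - 69) = ½ · 72 · 144 = 5184.

5184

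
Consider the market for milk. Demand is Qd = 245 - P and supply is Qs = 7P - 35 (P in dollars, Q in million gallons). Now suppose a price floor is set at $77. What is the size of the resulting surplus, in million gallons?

In a free market, 245 - P = 7P - 35 gives the equilibrium P* = 35, Q* = 210.
Because the floor (77) lies above the market-clearing price, it is binding.
At P = 77: Qd = 245 - 77 = 168 and Qs = 7·77 - 35 = 504.
Surplus = Qs - Qd = 504 - 168 = 336.

336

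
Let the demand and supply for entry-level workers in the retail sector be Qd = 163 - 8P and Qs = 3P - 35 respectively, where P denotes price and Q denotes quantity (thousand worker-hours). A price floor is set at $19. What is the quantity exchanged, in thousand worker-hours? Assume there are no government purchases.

Without the control the market clears where 163 - 8P = 3P - 35, i.e. P* = 18 and Q* = 19.
Since 19 > 18, the floor is binding.
At P = 19: Qd = 163 - 8·19 = 11 and Qs = 3·19 - 35 = 22.
The quantity actually transacted is the short side, demand: 11.

11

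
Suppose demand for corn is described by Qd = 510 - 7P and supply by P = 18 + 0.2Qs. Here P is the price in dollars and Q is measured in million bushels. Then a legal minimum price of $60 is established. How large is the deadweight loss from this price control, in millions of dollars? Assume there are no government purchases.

840

Rearranging supply gives Qs = 5P - 90. Equilibrium: 510 - 7P = 5P - 90, so 600 = 12P and P* = 50, Q* = 160.
Because the floor (60) lies above the market-clearing price, it is binding.
At P = 60: Qd = 510 - 7·60 = 90 and Qs = 5·60 - 90 = 210.
Quantity traded falls to 90. At Q = 90 the demand price is (510 - 90)/7 = 60 and the supply price is (90 + 90)/5 = 36.
Deadweight loss = ½ · (60 - 36) · (160 - 90) = ½ · 24 · 70 = 840.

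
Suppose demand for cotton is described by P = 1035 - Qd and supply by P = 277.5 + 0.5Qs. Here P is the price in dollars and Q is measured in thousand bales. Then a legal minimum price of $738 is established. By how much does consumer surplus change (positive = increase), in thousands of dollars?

-83408

Rearranging demand gives Qd = 1035 - P; rearranging supply gives Qs = 2P - 555. Equilibrium: 1035 - P = 2P - 555, so 1590 = 3P and P* = 530, Q* = 505.
The floor of 738 is above the equilibrium price 530, so it binds.
At P = 738: Qd = 1035 - 738 = 297 and Qs = 2·738 - 555 = 921.
Consumer surplus without the control is ½ · (1035 - 530) · 505 = 127512.5.
With the floor, consumers buy 297 units at 738, so CS = ½ · (1035 - 738) · 297 = 44104.5.
Change in consumer surplus = 44104.5 - 127512.5 = -83408.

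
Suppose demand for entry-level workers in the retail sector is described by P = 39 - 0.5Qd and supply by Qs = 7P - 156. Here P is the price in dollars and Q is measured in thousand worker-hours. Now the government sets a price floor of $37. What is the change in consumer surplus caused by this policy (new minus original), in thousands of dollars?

Rearranging demand gives Qd = 78 - 2P. Equilibrium: 78 - 2P = 7P - 156, so 234 = 9P and P* = 26, Q* = 26.
Since 37 > 26, the floor is binding.
At P = 37: Qd = 78 - 2·37 = 4 and Qs = 7·37 - 156 = 103.
Consumer surplus without the control is ½ · (39 - 26) · 26 = 169.
With the floor, consumers buy 4 units at 37, so CS = ½ · (39 - 37) · 4 = 4.
Change in consumer surplus = 4 - 169 = -165.

-165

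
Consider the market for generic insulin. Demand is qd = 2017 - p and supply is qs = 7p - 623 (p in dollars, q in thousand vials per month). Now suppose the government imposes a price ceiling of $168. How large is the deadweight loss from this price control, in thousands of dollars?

Without the control the market clears where 2017 - p = 7p - 623, i.e. p* = 330 and q* = 1687.
The ceiling of 168 is below the equilibrium price 330, so it binds.
At p = 168: qd = 2017 - 168 = 1849 and qs = 7·168 - 623 = 553.
Quantity traded falls to 553. At q = 553 the demand price is 2017 - 553 = 1464 and the supply price is (623 + 553)/7 = 168.
Deadweight loss = ½ · (1464 - 168) · (1687 - 553) = ½ · 1296 · 1134 = 734832.

734832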